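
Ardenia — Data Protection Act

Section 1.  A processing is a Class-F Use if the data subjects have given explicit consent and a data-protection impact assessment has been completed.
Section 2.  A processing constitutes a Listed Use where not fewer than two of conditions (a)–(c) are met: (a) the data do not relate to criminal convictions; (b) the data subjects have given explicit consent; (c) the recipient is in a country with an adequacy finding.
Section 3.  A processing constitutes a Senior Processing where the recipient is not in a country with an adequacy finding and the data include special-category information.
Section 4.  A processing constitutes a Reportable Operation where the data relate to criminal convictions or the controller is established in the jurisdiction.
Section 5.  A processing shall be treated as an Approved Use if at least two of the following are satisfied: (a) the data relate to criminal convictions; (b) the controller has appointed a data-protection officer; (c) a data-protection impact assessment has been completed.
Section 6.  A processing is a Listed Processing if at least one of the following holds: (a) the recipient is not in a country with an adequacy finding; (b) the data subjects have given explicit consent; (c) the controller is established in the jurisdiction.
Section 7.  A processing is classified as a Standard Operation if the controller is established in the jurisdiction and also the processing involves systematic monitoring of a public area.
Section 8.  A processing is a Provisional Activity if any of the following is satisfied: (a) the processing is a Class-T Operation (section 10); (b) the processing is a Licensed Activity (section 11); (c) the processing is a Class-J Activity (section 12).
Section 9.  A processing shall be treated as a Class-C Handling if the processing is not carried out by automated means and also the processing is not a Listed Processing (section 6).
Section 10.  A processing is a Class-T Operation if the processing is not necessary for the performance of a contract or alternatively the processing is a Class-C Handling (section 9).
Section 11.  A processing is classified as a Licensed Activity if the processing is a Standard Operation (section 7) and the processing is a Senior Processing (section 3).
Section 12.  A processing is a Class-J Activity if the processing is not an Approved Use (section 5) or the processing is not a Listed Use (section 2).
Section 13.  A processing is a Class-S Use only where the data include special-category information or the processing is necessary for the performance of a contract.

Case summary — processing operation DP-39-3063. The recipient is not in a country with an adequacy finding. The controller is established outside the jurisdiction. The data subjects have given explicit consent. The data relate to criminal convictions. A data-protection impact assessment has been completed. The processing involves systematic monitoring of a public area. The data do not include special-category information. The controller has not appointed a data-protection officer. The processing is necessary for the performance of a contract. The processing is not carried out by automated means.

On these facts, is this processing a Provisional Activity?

Under section 6: the recipient is not in a country with an adequacy finding? yes; or the data subjects have given explicit consent? yes; or the controller is established in the jurisdiction? no. So the processing is a Listed Processing.
Under section 9: the processing is not carried out by automated means? yes; and not a Listed Processing (section 6)? no. So the processing is not a Class-C Handling.
Under section 10: the processing is not necessary for the performance of a contract? no; or Class-C Handling (section 9)? no. So the processing is not a Class-T Operation.
Under section 7: the controller is established in the jurisdiction? no; and the processing involves systematic monitoring of a public area? yes. So the processing is not a Standard Operation.
Under section 3: the recipient is not in a country with an adequacy finding? yes; and the data include special-category information? no. So the processing is not a Senior Processing.
Under section 11: Standard Operation (section 7)? no; and Senior Processing (section 3)? no. So the processing is not a Licensed Activity.
Under section 5: the data relate to criminal convictions? yes; the controller has appointed a data-protection officer? no; a data-protection impact assessment has been completed? yes — 2 of 3 hold (need ≥2) → satisfied.
Under section 2: the data do not relate to criminal convictions? no; the data subjects have given explicit consent? yes; the recipient is in a country with an adequacy finding? no — 1 of 3 hold (need ≥2) → not satisfied.
Under section 12: not an Approved Use (section 5)? no; or not a Listed Use (section 2)? yes. So the processing is a Class-J Activity.
Under section 8: Class-T Operation (section 10)? no; or Licensed Activity (section 11)? no; or Class-J Activity (section 12)? yes. So the processing is a Provisional Activity.

Yes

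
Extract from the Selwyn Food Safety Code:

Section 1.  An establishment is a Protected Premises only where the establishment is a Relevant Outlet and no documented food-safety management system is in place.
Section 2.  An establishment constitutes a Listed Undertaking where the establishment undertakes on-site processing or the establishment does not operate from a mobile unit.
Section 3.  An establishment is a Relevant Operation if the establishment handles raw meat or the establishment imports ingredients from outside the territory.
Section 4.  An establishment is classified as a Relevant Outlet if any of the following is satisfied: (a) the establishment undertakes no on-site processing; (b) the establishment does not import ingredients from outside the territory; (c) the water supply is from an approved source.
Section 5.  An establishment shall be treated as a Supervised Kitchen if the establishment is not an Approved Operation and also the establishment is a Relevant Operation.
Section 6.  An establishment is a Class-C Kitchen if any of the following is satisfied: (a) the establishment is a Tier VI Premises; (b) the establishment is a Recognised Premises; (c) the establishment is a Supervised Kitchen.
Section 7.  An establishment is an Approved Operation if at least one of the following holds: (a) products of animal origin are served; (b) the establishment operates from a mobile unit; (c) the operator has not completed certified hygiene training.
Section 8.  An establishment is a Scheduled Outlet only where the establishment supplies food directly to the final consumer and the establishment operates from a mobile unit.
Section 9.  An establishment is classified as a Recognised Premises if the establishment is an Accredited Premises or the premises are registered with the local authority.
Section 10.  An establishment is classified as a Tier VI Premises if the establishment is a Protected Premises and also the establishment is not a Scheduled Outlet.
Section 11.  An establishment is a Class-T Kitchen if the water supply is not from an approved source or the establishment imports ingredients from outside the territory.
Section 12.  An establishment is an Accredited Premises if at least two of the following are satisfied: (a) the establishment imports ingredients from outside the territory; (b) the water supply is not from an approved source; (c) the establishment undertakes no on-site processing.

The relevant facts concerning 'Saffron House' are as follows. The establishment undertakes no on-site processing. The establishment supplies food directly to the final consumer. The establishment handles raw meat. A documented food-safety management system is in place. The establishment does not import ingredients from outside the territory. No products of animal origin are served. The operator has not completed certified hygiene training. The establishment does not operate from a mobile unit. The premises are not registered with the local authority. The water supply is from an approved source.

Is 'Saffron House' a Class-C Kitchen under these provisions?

No

section 4 — Relevant Outlet: [the establishment undertakes no on-site processing? yes] OR [the establishment does not import ingredients from outside the territory? yes] OR [the water supply is from an approved source? yes] → satisfied.
section 1 — Protected Premises: [Relevant Outlet (section 4)? yes] AND [no documented food-safety management system is in place? no] → not satisfied.
section 8 — Scheduled Outlet: [the establishment supplies food directly to the final consumer? yes] AND [the establishment operates from a mobile unit? no] → not satisfied.
section 10 — Tier VI Premises: [Protected Premises (section 1)? no] AND [not a Scheduled Outlet (section 8)? yes] → not satisfied.
section 12 — Accredited Premises: the establishment imports ingredients from outside the territory? no; the water supply is not from an approved source? no; the establishment undertakes no on-site processing? yes — 1 of 3 hold (need ≥2) → not satisfied.
section 9 — Recognised Premises: [Accredited Premises (section 12)? no] OR [the premises are registered with the local authority? no] → not satisfied.
section 7 — Approved Operation: [products of animal origin are served? no] OR [the establishment operates from a mobile unit? no] OR [the operator has not completed certified hygiene training? yes] → satisfied.
section 3 — Relevant Operation: [the establishment handles raw meat? yes] OR [the establishment imports ingredients from outside the territory? no] → satisfied.
section 5 — Supervised Kitchen: [not an Approved Operation (section 7)? no] AND [Relevant Operation (section 3)? yes] → not satisfied.
section 6 — Class-C Kitchen: [Tier VI Premises (section 10)? no] OR [Recognised Premises (section 9)? no] OR [Supervised Kitchen (section 5)? no] → not satisfied.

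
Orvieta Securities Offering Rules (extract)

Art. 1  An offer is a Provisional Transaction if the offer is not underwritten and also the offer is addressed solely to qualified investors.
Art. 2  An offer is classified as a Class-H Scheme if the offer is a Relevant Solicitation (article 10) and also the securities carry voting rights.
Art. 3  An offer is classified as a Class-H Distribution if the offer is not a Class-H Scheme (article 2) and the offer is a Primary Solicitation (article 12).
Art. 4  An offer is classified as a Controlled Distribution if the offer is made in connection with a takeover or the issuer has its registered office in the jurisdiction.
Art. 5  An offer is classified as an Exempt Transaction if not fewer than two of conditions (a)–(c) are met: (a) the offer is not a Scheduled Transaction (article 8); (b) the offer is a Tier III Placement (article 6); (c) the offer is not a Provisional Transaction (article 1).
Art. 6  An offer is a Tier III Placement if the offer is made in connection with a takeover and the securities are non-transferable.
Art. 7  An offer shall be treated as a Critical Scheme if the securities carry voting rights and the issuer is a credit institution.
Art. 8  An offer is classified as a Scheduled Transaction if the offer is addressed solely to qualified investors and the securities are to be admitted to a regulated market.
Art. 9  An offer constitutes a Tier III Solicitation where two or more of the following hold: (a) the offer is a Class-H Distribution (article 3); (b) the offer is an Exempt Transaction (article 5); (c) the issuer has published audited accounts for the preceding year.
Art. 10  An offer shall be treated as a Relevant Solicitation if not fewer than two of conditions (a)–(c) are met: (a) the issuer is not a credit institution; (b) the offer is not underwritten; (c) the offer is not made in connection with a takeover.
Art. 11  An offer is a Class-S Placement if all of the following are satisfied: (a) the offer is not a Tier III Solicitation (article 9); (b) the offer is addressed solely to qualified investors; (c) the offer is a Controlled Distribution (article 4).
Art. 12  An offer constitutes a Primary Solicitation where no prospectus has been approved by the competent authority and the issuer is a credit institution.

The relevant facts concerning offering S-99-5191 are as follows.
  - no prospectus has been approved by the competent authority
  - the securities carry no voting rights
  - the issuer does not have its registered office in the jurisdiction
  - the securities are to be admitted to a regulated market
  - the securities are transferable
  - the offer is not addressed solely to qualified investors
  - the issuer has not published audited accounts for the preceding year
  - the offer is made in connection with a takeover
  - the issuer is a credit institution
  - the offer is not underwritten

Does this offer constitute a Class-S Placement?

No

Under article 10: the issuer is not a credit institution? no; the offer is not underwritten? yes; the offer is not made in connection with a takeover? no — 1 of 3 hold (need ≥2) → not satisfied.
Under article 2: Relevant Solicitation (article 10)? no; and the securities carry voting rights? no. So the offer is not a Class-H Scheme.
Under article 12: no prospectus has been approved by the competent authority? yes; and the issuer is a credit institution? yes. So the offer is a Primary Solicitation.
Under article 3: not a Class-H Scheme (article 2)? yes; and Primary Solicitation (article 12)? yes. So the offer is a Class-H Distribution.
Under article 8: the offer is addressed solely to qualified investors? no; and the securities are to be admitted to a regulated market? yes. So the offer is not a Scheduled Transaction.
Under article 6: the offer is made in connection with a takeover? yes; and the securities are non-transferable? no. So the offer is not a Tier III Placement.
Under article 1: the offer is not underwritten? yes; and the offer is addressed solely to qualified investors? no. So the offer is not a Provisional Transaction.
Under article 5: not a Scheduled Transaction (article 8)? yes; Tier III Placement (article 6)? no; not a Provisional Transaction (article 1)? yes — 2 of 3 hold (need ≥2) → satisfied.
Under article 9: Class-H Distribution (article 3)? yes; Exempt Transaction (article 5)? yes; the issuer has published audited accounts for the preceding year? no — 2 of 3 hold (need ≥2) → satisfied.
Under article 4: the offer is made in connection with a takeover? yes; or the issuer has its registered office in the jurisdiction? no. So the offer is a Controlled Distribution.
Under article 11: not a Tier III Solicitation (article 9)? no; and the offer is addressed solely to qualified investors? no; and Controlled Distribution (article 4)? yes. So the offer is not a Class-S Placement.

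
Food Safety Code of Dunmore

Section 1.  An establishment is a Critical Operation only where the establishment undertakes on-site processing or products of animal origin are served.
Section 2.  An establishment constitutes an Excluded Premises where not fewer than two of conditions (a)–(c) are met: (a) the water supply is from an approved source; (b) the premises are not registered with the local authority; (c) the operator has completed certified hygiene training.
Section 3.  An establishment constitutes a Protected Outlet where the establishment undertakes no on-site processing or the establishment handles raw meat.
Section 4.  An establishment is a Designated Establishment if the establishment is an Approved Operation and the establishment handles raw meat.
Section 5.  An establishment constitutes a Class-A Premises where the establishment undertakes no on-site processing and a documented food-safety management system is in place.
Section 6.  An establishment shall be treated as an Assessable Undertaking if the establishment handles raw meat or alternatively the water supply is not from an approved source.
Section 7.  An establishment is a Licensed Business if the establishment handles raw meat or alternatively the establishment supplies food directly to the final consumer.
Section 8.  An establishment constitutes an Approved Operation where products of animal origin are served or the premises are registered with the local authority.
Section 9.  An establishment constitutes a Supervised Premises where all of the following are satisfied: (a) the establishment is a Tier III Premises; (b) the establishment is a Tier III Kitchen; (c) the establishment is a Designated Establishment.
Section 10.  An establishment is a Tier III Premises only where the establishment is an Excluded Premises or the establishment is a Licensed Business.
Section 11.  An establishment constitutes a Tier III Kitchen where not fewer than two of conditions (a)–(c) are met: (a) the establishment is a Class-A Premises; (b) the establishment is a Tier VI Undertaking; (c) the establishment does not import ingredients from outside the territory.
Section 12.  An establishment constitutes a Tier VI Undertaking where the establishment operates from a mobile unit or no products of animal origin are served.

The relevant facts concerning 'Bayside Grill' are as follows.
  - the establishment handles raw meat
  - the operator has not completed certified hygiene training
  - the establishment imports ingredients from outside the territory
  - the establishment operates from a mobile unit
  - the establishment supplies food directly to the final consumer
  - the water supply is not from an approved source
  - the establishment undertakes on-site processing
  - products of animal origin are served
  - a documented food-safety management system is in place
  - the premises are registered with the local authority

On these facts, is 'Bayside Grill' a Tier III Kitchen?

No

Under section 5: the establishment undertakes no on-site processing? no; and a documented food-safety management system is in place? yes. So the establishment is not a Class-A Premises.
Under section 12: the establishment operates from a mobile unit? yes; or no products of animal origin are served? no. So the establishment is a Tier VI Undertaking.
Under section 11: Class-A Premises (section 5)? no; Tier VI Undertaking (section 12)? yes; the establishment does not import ingredients from outside the territory? no — 1 of 3 hold (need ≥2) → not satisfied.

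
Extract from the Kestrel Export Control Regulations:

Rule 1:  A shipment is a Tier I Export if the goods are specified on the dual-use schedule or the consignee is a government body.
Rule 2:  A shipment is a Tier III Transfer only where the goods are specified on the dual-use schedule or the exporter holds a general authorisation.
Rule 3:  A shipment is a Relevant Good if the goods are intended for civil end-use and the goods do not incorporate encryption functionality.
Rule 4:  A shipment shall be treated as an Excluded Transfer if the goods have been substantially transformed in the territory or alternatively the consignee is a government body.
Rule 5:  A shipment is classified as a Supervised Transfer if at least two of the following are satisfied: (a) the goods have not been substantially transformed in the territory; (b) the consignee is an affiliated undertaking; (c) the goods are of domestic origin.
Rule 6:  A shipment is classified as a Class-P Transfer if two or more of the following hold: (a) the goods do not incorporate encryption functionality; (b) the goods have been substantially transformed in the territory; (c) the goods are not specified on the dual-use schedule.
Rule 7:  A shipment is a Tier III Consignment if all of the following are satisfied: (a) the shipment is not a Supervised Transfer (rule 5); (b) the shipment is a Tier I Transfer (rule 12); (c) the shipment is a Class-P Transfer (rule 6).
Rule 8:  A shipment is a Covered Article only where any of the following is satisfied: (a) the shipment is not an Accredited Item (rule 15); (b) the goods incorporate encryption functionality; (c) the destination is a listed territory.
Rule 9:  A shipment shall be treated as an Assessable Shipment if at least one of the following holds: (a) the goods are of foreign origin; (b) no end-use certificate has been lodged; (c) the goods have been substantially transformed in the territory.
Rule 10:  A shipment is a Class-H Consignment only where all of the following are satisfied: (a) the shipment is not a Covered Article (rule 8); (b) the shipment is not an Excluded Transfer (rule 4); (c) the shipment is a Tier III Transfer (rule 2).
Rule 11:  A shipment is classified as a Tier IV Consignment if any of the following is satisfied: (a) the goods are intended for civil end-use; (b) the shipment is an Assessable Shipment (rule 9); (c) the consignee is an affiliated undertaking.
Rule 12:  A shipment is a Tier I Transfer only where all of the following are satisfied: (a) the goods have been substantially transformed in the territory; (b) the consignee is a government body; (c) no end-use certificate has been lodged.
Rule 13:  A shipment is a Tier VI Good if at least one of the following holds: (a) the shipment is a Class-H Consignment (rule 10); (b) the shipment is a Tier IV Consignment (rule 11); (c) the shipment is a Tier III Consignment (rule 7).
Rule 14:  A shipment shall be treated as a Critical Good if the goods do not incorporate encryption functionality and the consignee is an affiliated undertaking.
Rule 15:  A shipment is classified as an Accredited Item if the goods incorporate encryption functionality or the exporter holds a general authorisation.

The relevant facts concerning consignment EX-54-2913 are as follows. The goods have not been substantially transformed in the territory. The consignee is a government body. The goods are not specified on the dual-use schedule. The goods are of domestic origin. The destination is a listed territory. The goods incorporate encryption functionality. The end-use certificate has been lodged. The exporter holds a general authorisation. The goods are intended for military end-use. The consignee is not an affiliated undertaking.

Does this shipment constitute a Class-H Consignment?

No

rule 15 — Accredited Item: [the goods incorporate encryption functionality? yes] OR [the exporter holds a general authorisation? yes] → satisfied.
rule 8 — Covered Article: [not an Accredited Item (rule 15)? no] OR [the goods incorporate encryption functionality? yes] OR [the destination is a listed territory? yes] → satisfied.
rule 4 — Excluded Transfer: [the goods have been substantially transformed in the territory? no] OR [the consignee is a government body? yes] → satisfied.
rule 2 — Tier III Transfer: [the goods are specified on the dual-use schedule? no] OR [the exporter holds a general authorisation? yes] → satisfied.
rule 10 — Class-H Consignment: [not a Covered Article (rule 8)? no] AND [not an Excluded Transfer (rule 4)? no] AND [Tier III Transfer (rule 2)? yes] → not satisfied.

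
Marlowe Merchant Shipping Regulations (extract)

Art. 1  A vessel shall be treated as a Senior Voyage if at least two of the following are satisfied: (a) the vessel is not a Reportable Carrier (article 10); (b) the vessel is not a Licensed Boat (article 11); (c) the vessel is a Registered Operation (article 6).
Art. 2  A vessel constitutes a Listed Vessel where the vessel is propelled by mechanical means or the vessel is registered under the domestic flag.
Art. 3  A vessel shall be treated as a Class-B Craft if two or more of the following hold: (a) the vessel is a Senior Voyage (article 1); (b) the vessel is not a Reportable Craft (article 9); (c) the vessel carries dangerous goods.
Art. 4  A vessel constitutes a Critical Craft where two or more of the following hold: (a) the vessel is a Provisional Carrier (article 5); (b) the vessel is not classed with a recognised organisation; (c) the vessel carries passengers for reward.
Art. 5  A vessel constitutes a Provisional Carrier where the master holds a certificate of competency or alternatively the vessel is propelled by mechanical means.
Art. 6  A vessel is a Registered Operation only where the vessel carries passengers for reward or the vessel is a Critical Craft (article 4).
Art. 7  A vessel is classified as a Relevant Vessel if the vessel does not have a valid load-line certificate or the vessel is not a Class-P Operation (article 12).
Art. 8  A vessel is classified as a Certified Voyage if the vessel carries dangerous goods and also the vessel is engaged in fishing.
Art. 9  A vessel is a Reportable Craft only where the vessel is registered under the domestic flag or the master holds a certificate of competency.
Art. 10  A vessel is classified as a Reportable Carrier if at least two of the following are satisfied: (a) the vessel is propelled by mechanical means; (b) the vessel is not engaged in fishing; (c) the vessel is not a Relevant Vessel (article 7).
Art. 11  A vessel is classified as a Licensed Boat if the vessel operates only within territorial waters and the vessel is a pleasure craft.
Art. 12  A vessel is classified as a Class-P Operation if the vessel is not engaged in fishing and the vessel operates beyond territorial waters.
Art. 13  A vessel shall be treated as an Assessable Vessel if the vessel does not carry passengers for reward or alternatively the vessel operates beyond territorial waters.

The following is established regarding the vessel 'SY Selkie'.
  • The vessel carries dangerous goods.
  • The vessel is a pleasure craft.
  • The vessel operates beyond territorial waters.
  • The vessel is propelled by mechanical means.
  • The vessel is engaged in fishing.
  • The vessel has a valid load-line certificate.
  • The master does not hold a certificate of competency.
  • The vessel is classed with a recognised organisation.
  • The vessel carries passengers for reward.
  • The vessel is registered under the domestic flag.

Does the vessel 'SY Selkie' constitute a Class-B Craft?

Under article 12: the vessel is not engaged in fishing? no; and the vessel operates beyond territorial waters? yes. So the vessel is not a Class-P Operation.
Under article 7: the vessel does not have a valid load-line certificate? no; or not a Class-P Operation (article 12)? yes. So the vessel is a Relevant Vessel.
Under article 10: the vessel is propelled by mechanical means? yes; the vessel is not engaged in fishing? no; not a Relevant Vessel (article 7)? no — 1 of 3 hold (need ≥2) → not satisfied.
Under article 11: the vessel operates only within territorial waters? no; and the vessel is a pleasure craft? yes. So the vessel is not a Licensed Boat.
Under article 5: the master holds a certificate of competency? no; or the vessel is propelled by mechanical means? yes. So the vessel is a Provisional Carrier.
Under article 4: Provisional Carrier (article 5)? yes; the vessel is not classed with a recognised organisation? no; the vessel carries passengers for reward? yes — 2 of 3 hold (need ≥2) → satisfied.
Under article 6: the vessel carries passengers for reward? yes; or Critical Craft (article 4)? yes. So the vessel is a Registered Operation.
Under article 1: not a Reportable Carrier (article 10)? yes; not a Licensed Boat (article 11)? yes; Registered Operation (article 6)? yes — 3 of 3 hold (need ≥2) → satisfied.
Under article 9: the vessel is registered under the domestic flag? yes; or the master holds a certificate of competency? no. So the vessel is a Reportable Craft.
Under article 3: Senior Voyage (article 1)? yes; not a Reportable Craft (article 9)? no; the vessel carries dangerous goods? yes — 2 of 3 hold (need ≥2) → satisfied.

Yes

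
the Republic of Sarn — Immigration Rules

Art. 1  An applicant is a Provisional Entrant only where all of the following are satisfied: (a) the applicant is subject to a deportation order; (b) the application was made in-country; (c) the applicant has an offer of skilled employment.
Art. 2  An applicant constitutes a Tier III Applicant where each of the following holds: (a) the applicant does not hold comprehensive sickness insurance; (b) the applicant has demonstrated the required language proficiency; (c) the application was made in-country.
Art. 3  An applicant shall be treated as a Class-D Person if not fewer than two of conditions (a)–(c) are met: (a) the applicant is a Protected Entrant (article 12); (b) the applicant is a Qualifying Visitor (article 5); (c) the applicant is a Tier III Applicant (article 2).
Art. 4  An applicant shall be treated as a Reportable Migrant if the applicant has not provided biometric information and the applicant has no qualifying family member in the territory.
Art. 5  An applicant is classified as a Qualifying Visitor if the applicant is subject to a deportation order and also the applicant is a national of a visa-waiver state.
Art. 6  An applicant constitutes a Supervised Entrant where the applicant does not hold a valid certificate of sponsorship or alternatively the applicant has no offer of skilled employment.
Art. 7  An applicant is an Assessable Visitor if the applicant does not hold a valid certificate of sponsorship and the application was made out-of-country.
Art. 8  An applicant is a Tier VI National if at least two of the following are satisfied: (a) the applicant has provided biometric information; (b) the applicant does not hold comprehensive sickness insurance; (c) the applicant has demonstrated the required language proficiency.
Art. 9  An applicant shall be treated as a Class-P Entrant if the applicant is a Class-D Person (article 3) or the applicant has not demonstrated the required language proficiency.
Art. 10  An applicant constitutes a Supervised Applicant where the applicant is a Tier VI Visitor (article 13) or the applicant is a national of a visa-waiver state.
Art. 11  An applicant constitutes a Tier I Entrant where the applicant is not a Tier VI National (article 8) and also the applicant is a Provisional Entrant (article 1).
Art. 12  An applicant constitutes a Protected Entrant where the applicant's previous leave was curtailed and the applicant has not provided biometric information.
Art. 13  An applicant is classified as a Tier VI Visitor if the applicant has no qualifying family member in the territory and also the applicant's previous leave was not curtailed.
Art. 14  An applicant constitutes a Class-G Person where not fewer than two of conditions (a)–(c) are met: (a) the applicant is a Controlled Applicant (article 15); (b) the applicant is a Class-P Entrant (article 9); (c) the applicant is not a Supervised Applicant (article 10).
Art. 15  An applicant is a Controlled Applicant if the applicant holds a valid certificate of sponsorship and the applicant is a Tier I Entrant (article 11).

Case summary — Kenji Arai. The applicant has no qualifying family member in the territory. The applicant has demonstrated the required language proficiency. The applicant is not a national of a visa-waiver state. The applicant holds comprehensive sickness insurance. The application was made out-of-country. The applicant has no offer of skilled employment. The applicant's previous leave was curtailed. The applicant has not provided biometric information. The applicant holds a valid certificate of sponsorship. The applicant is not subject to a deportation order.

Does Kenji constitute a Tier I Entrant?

article 8 — Tier VI National: the applicant has provided biometric information? no; the applicant does not hold comprehensive sickness insurance? no; the applicant has demonstrated the required language proficiency? yes — 1 of 3 hold (need ≥2) → not satisfied.
article 1 — Provisional Entrant: [the applicant is subject to a deportation order? no] AND [the application was made in-country? no] AND [the applicant has an offer of skilled employment? no] → not satisfied.
article 11 — Tier I Entrant: [not a Tier VI National (article 8)? yes] AND [Provisional Entrant (article 1)? no] → not satisfied.

No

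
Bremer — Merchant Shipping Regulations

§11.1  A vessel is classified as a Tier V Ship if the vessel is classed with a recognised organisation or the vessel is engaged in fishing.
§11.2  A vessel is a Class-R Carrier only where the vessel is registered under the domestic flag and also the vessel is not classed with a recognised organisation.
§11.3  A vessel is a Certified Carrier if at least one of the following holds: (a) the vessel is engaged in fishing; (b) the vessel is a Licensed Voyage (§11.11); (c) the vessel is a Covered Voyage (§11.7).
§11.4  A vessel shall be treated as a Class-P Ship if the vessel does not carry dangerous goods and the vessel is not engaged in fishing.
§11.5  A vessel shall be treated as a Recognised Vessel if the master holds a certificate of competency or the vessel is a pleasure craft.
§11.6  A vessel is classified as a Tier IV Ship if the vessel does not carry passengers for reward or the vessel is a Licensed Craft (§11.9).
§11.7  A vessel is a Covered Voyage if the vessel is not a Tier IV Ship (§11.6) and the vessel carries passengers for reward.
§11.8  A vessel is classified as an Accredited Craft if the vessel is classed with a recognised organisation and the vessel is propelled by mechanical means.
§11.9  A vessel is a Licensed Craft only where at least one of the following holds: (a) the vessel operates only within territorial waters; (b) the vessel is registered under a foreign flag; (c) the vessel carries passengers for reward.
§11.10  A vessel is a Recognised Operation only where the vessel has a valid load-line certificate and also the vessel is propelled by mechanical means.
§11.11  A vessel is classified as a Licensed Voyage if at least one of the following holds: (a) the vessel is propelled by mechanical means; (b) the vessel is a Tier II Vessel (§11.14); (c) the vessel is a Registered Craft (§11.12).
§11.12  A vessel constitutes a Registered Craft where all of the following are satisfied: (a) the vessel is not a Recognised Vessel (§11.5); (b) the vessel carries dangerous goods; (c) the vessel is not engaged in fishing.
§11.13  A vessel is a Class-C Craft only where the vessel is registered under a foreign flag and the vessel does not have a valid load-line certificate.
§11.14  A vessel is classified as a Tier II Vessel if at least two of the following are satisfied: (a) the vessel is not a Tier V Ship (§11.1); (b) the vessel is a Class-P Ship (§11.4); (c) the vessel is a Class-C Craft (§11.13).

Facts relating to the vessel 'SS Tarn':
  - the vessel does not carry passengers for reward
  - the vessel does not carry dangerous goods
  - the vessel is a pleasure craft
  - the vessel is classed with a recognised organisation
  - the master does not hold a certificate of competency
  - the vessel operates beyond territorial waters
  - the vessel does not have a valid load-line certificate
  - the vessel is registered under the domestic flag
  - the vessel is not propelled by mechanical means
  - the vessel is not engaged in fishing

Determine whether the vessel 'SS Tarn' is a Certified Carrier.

No

§11.1 — Tier V Ship: [the vessel is classed with a recognised organisation? yes] OR [the vessel is engaged in fishing? no] → satisfied.
§11.4 — Class-P Ship: [the vessel does not carry dangerous goods? yes] AND [the vessel is not engaged in fishing? yes] → satisfied.
§11.13 — Class-C Craft: [the vessel is registered under a foreign flag? no] AND [the vessel does not have a valid load-line certificate? yes] → not satisfied.
§11.14 — Tier II Vessel: not a Tier V Ship (§11.1)? no; Class-P Ship (§11.4)? yes; Class-C Craft (§11.13)? no — 1 of 3 hold (need ≥2) → not satisfied.
§11.5 — Recognised Vessel: [the master holds a certificate of competency? no] OR [the vessel is a pleasure craft? yes] → satisfied.
§11.12 — Registered Craft: [not a Recognised Vessel (§11.5)? no] AND [the vessel carries dangerous goods? no] AND [the vessel is not engaged in fishing? yes] → not satisfied.
§11.11 — Licensed Voyage: [the vessel is propelled by mechanical means? no] OR [Tier II Vessel (§11.14)? no] OR [Registered Craft (§11.12)? no] → not satisfied.
§11.9 — Licensed Craft: [the vessel operates only within territorial waters? no] OR [the vessel is registered under a foreign flag? no] OR [the vessel carries passengers for reward? no] → not satisfied.
§11.6 — Tier IV Ship: [the vessel does not carry passengers for reward? yes] OR [Licensed Craft (§11.9)? no] → satisfied.
§11.7 — Covered Voyage: [not a Tier IV Ship (§11.6)? no] AND [the vessel carries passengers for reward? no] → not satisfied.
§11.3 — Certified Carrier: [the vessel is engaged in fishing? no] OR [Licensed Voyage (§11.11)? no] OR [Covered Voyage (§11.7)? no] → not satisfied.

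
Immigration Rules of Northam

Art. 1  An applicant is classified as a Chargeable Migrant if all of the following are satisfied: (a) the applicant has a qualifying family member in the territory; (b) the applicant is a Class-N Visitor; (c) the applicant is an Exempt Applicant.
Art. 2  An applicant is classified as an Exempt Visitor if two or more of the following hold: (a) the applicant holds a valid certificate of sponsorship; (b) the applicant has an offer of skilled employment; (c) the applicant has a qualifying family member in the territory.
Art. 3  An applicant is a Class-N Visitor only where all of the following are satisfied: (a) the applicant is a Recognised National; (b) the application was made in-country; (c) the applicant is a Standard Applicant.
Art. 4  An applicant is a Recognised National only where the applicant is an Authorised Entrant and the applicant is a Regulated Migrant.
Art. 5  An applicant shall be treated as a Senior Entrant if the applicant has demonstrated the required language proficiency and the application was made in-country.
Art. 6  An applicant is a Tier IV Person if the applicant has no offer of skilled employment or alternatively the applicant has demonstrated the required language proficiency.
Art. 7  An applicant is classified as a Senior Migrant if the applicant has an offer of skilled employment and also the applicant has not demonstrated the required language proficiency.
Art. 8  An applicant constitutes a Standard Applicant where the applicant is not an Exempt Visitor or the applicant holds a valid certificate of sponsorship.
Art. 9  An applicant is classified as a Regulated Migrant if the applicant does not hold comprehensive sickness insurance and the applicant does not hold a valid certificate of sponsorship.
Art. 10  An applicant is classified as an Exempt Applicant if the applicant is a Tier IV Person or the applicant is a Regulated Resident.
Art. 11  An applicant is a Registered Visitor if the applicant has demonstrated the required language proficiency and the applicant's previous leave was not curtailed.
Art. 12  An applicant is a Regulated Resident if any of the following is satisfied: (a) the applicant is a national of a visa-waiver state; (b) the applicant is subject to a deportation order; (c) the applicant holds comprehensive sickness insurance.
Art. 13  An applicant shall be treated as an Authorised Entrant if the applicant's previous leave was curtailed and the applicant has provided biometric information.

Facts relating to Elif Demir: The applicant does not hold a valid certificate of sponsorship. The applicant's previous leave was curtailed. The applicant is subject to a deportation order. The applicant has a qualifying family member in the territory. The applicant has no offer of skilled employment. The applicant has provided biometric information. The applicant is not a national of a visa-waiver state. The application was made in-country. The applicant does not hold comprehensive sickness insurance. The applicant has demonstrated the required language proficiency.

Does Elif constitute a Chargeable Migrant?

article 13 — Authorised Entrant: [the applicant's previous leave was curtailed? yes] AND [the applicant has provided biometric information? yes] → satisfied.
article 9 — Regulated Migrant: [the applicant does not hold comprehensive sickness insurance? yes] AND [the applicant does not hold a valid certificate of sponsorship? yes] → satisfied.
article 4 — Recognised National: [Authorised Entrant (article 13)? yes] AND [Regulated Migrant (article 9)? yes] → satisfied.
article 2 — Exempt Visitor: the applicant holds a valid certificate of sponsorship? no; the applicant has an offer of skilled employment? no; the applicant has a qualifying family member in the territory? yes — 1 of 3 hold (need ≥2) → not satisfied.
article 8 — Standard Applicant: [not an Exempt Visitor (article 2)? yes] OR [the applicant holds a valid certificate of sponsorship? no] → satisfied.
article 3 — Class-N Visitor: [Recognised National (article 4)? yes] AND [the application was made in-country? yes] AND [Standard Applicant (article 8)? yes] → satisfied.
article 6 — Tier IV Person: [the applicant has no offer of skilled employment? yes] OR [the applicant has demonstrated the required language proficiency? yes] → satisfied.
article 12 — Regulated Resident: [the applicant is a national of a visa-waiver state? no] OR [the applicant is subject to a deportation order? yes] OR [the applicant holds comprehensive sickness insurance? no] → satisfied.
article 10 — Exempt Applicant: [Tier IV Person (article 6)? yes] OR [Regulated Resident (article 12)? yes] → satisfied.
article 1 — Chargeable Migrant: [the applicant has a qualifying family member in the territory? yes] AND [Class-N Visitor (article 3)? yes] AND [Exempt Applicant (article 10)? yes] → satisfied.

Yes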